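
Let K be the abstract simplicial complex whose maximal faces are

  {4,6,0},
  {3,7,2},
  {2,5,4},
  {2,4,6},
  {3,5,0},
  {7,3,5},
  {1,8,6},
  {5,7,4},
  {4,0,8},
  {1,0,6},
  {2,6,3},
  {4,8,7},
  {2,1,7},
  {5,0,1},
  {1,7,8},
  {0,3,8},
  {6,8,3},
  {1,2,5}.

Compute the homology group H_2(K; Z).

H_2 = 0.

Fix the vertex order 0 < 1 < 2 < 3 < 4 < 5 < 6 < 7 < 8 and write every simplex with vertices in increasing order. Then dim K = 2 and the simplices of K are:

  0-simplices (9): [0], [1], [2], [3], [4], [5], [6], [7], [8]
  1-simplices (27): (27 of them)
  2-simplices (18): [0,1,5], [0,1,6], [0,3,5], [0,3,8], [0,4,6], [0,4,8], [1,2,5], [1,2,7], [1,6,8], [1,7,8], [2,3,6], [2,3,7], [2,4,5], [2,4,6], [3,5,7], [3,6,8], [4,5,7], [4,7,8]

so the chain groups are C_0 ≅ Z^9, C_1 ≅ Z^27, C_2 ≅ Z^18.

∂_1: C_1 → C_0 sends each edge [p,q] (with p < q) to q − p. For instance
  ∂[2,6] = [6] − [2].
This gives a 9×27 integer matrix of rank 8; reducing to Smith normal form yields diagonal entries (1,1,1,1,1,1,1,1).

∂_2: C_2 → C_1 acts by ∂[p,q,r] = [q,r] − [p,r] + [p,q]. For instance
  ∂[1,2,5] = [2,5] − [1,5] + [1,2],
  ∂[1,2,7] = [2,7] − [1,7] + [1,2].
The resulting 27×18 matrix has rank 18, and its Smith normal form has invariant factors (1,1,1,1,1,1,1,1,1,1,1,1,1,1,1,1,1,2).

Now H_k = ker ∂_k / im ∂_{k+1}, so:

  H_2: rank ker ∂_2 − rank ∂_3 = (18 − 18) − 0 = 0, and there is no ∂_3, so H_2 ≅ 0.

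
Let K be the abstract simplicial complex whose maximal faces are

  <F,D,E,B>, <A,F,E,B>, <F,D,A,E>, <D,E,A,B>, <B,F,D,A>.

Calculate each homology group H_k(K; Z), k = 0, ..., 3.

Take the total order A < B < D < E < F on the vertex set. Then K (dimension 3) consists of the simplices:

  0-simplices (5): A, B, D, E, F
  1-simplices (10): AB, AD, AE, AF, BD, BE, BF, DE, DF, EF
  2-simplices (10): ABD, ABE, ABF, ADE, ADF, AEF, BDE, BDF, BEF, DEF
  3-simplices (5): ABDE, ABDF, ABEF, ADEF, BDEF

so the chain groups are C_0 ≅ Z^5, C_1 ≅ Z^10, C_2 ≅ Z^10, C_3 ≅ Z^5.

∂_1: C_1 → C_0 is given by ∂[p,q] = [q] − [p].
As a 5×10 matrix over Z this has rank 4, with invariant factors (1,1,1,1).

Boundary ∂_2: C_2 → C_1 sends each 2-simplex [p,q,r] to [q,r] − [p,r] + [p,q]. For instance
  ∂ABE = BE − AE + AB,
  ∂DEF = EF − DF + DE.
As a 10×10 matrix over Z this has rank 6, with invariant factors (1,1,1,1,1,1).

Boundary ∂_3: C_3 → C_2 sends each 3-simplex σ to the alternating sum Σ_i (−1)^i (σ with its i-th vertex removed). For instance
  ∂BDEF = DEF − BEF + BDF − BDE,
  ∂ABEF = BEF − AEF + ABF − ABE.
This gives a 10×5 integer matrix of rank 4; reducing to Smith normal form yields diagonal entries (1,1,1,1).

Computing H_k = (kernel of ∂_k) / (image of ∂_{k+1}):

  H_0: rank C_0 − rank ∂_1 = 5 − 4 = 1, and the invariant factors of ∂_1 are all 1, so H_0 ≅ Z.
  H_1: rank ker ∂_1 − rank ∂_2 = (10 − 4) − 6 = 0, and the invariant factors of ∂_2 are all 1, so H_1 ≅ 0.
  H_2: rank ker ∂_2 − rank ∂_3 = (10 − 6) − 4 = 0, and the invariant factors of ∂_3 are all 1, so H_2 ≅ 0.
  H_3: rank ker ∂_3 − rank ∂_4 = (5 − 4) − 0 = 1, and there is no ∂_4, so H_3 ≅ Z.

H_0 = Z,  H_1 = 0,  H_2 = 0,  H_3 = Z.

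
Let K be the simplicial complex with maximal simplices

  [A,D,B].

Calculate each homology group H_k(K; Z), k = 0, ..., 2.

H_0 ≅ Z,  H_1 = 0,  H_2 = 0.

We work with the vertex ordering A < B < D. The simplices of K, each written with vertices in increasing order, are:

  0-simplices (3): A, B, D
  1-simplices (3): AB, AD, BD
  2-simplices (1): ABD

giving chain groups C_0 ≅ Z^3, C_1 ≅ Z^3, C_2 ≅ Z^1.

Boundary ∂_1: C_1 → C_0 is given by ∂[p,q] = [q] − [p]. For instance
  ∂AD = D − A.
As a 3×3 matrix over Z this has rank 2, with invariant factors (1,1).

The boundary map ∂_2: C_2 → C_1 sends each 2-simplex [p,q,r] to [q,r] − [p,r] + [p,q]. For instance
  ∂ABD = BD − AD + AB.
The 3×1 boundary matrix has rank 1 and Smith normal form diag(1).

Computing H_k = (kernel of ∂_k) / (image of ∂_{k+1}):

  H_0: rank C_0 − rank ∂_1 = 3 − 2 = 1, and the invariant factors of ∂_1 are all 1, so H_0 ≅ Z.
  H_1: rank ker ∂_1 − rank ∂_2 = (3 − 2) − 1 = 0, and the invariant factors of ∂_2 are all 1, so H_1 ≅ 0.
  H_2: rank ker ∂_2 − rank ∂_3 = (1 − 1) − 0 = 0, and there is no ∂_3, so H_2 ≅ 0.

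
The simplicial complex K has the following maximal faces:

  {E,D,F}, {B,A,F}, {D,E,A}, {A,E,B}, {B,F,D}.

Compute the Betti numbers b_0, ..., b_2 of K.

b_0 = 1, b_1 = 1, b_2 = 0.

Take the total order A < B < D < E < F on the vertex set. Then K (dimension 2) consists of the simplices:

  0-simplices (5): A, B, D, E, F
  1-simplices (10): AB, AD, AE, AF, BD, BE, BF, DE, DF, EF
  2-simplices (5): ABE, ABF, ADE, BDF, DEF

giving chain groups C_0 ≅ Z^5, C_1 ≅ Z^10, C_2 ≅ Z^5.

∂_1: C_1 → C_0 sends each edge [p,q] (with p < q) to q − p. For instance
  ∂DE = E − D.
As a 5×10 matrix over Z this has rank 4, with invariant factors (1,1,1,1).

The boundary map ∂_2: C_2 → C_1 maps a triangle to the signed sum of its edges. For instance
  ∂ADE = DE − AE + AD,
  ∂BDF = DF − BF + BD.
The 10×5 boundary matrix has rank 5 and Smith normal form diag(1,1,1,1,1).

Now H_k = ker ∂_k / im ∂_{k+1}, so:

  H_0: rank C_0 − rank ∂_1 = 5 − 4 = 1, and the invariant factors of ∂_1 are all 1, so H_0 ≅ Z.
  H_1: rank ker ∂_1 − rank ∂_2 = (10 − 4) − 5 = 1, and the invariant factors of ∂_2 are all 1, so H_1 ≅ Z.
  H_2: rank ker ∂_2 − rank ∂_3 = (5 − 5) − 0 = 0, and there is no ∂_3, so H_2 ≅ 0.

As a check, the Euler characteristic is 5 − 10 + 5 = 0, which agrees with 1 − 1 + 0 = 0.

Hence the Betti numbers are b_0 = 1, b_1 = 1, b_2 = 0.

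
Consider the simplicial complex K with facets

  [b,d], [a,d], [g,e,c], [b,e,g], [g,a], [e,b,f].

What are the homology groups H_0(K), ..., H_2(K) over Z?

H_0 = Z,  H_1 = Z,  H_2 = 0.

Take the total order a < b < c < d < e < f < g on the vertex set. Then K (dimension 2) consists of the simplices:

  0-simplices (7): a, b, c, d, e, f, g
  1-simplices (10): ad, ag, bd, be, bf, bg, ce, cg, ef, eg
  2-simplices (3): bef, beg, ceg

Hence C_0 ≅ Z^7, C_1 ≅ Z^10, C_2 ≅ Z^3.

The boundary map ∂_1: C_1 → C_0 sends each edge [p,q] (with p < q) to q − p. For instance
  ∂bf = f − b.
This gives a 7×10 integer matrix of rank 6; reducing to Smith normal form yields diagonal entries (1,1,1,1,1,1).

The boundary map ∂_2: C_2 → C_1 acts by ∂[p,q,r] = [q,r] − [p,r] + [p,q]. For instance
  ∂ceg = eg − cg + ce,
  ∂bef = ef − bf + be.
As a 10×3 matrix over Z this has rank 3, with invariant factors (1,1,1).

Computing H_k = (kernel of ∂_k) / (image of ∂_{k+1}):

  H_0: rank C_0 − rank ∂_1 = 7 − 6 = 1, and the invariant factors of ∂_1 are all 1, so H_0 = Z.
  H_1: rank ker ∂_1 − rank ∂_2 = (10 − 6) − 3 = 1, and the invariant factors of ∂_2 are all 1, so H_1 = Z.
  H_2: rank ker ∂_2 − rank ∂_3 = (3 − 3) − 0 = 0, and there is no ∂_3, so H_2 = 0.

As a check, the Euler characteristic is 7 − 10 + 3 = 0, which agrees with 1 − 1 + 0 = 0.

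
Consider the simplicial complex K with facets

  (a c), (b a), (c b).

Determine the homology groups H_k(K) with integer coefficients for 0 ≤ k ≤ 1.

H_0 = Z,  H_1 = Z.

Order the vertices as a < b < c. Listing each simplex with vertices in this order, K has dimension 1 with simplices:

  0-simplices (3): a, b, c
  1-simplices (3): ab, ac, bc

Hence C_0 ≅ Z^3, C_1 ≅ Z^3.

Boundary ∂_1: C_1 → C_0 is given by ∂[p,q] = [q] − [p].
This gives a 3×3 integer matrix of rank 2; reducing to Smith normal form yields diagonal entries (1,1).

Computing H_k = (kernel of ∂_k) / (image of ∂_{k+1}):

  H_0: rank C_0 − rank ∂_1 = 3 − 2 = 1, and the invariant factors of ∂_1 are all 1, so H_0 ≅ Z.
  H_1: rank ker ∂_1 − rank ∂_2 = (3 − 2) − 0 = 1, and there is no ∂_2, so H_1 ≅ Z.

As a check, the Euler characteristic is 3 − 3 = 0, which agrees with 1 − 1 = 0.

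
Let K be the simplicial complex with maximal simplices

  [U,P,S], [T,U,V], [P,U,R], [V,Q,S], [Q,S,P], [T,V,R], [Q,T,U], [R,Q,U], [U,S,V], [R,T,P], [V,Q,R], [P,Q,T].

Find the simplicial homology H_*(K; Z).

Fix the vertex order P < Q < R < S < T < U < V and write every simplex with vertices in increasing order. Then dim K = 2 and the simplices of K are:

  0-simplices (7): P, Q, R, S, T, U, V
  1-simplices (18): PQ, PR, PS, PT, PU, QR, QS, QT, QU, QV, RT, RU, RV, SU, SV, TU, TV, UV
  2-simplices (12): PQS, PQT, PRT, PRU, PSU, QRU, QRV, QSV, QTU, RTV, SUV, TUV

Hence C_0 ≅ Z^7, C_1 ≅ Z^18, C_2 ≅ Z^12.

The boundary map ∂_1: C_1 → C_0 is given by ∂[p,q] = [q] − [p].
The resulting 7×18 matrix has rank 6, and its Smith normal form has invariant factors (1,1,1,1,1,1).

∂_2: C_2 → C_1 sends each 2-simplex [p,q,r] to [q,r] − [p,r] + [p,q]. For instance
  ∂QSV = SV − QV + QS,
  ∂RTV = TV − RV + RT.
This gives a 18×12 integer matrix of rank 12; reducing to Smith normal form yields diagonal entries (1,1,1,1,1,1,1,1,1,1,1,2).

Reading off H_k = ker ∂_k / im ∂_{k+1}:

  H_0: rank C_0 − rank ∂_1 = 7 − 6 = 1, and the invariant factors of ∂_1 are all 1, so H_0 = Z.
  H_1: rank ker ∂_1 − rank ∂_2 = (18 − 6) − 12 = 0, and ∂_2 has invariant factor 2 > 1, so H_1 = Z/2.
  H_2: rank ker ∂_2 − rank ∂_3 = (12 − 12) − 0 = 0, and there is no ∂_3, so H_2 = 0.

H_0 ≅ Z,  H_1 ≅ Z/2,  H_2 = 0.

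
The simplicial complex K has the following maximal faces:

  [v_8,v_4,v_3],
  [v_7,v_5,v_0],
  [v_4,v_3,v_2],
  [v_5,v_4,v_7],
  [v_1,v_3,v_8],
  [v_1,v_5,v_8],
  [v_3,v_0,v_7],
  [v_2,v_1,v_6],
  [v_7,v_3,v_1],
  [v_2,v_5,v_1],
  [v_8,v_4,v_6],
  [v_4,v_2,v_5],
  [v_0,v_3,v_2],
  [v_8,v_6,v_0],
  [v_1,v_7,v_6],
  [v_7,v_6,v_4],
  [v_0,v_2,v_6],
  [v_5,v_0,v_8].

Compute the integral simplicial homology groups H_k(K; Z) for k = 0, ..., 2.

H_0 = Z,  H_1 = Z^2,  H_2 = Z.

Fix the vertex order v_0 < v_1 < v_2 < v_3 < v_4 < v_5 < v_6 < v_7 < v_8 and write every simplex with vertices in increasing order. Then dim K = 2 and the simplices of K are:

  0-simplices (9): [v_0], [v_1], [v_2], [v_3], [v_4], [v_5], [v_6], [v_7], [v_8]
  1-simplices (27): (27 of them)
  2-simplices (18): (18 of them)

Hence C_0 ≅ Z^9, C_1 ≅ Z^27, C_2 ≅ Z^18.

∂_1: C_1 → C_0 maps an edge to its endpoints' difference, ∂[p,q] = q − p. For instance
  ∂[v_0,v_7] = [v_7] − [v_0].
The resulting 9×27 matrix has rank 8, and its Smith normal form has invariant factors (1,1,1,1,1,1,1,1).

Boundary ∂_2: C_2 → C_1 acts by ∂[p,q,r] = [q,r] − [p,r] + [p,q]. For instance
  ∂[v_2,v_4,v_5] = [v_4,v_5] − [v_2,v_5] + [v_2,v_4],
  ∂[v_4,v_6,v_7] = [v_6,v_7] − [v_4,v_7] + [v_4,v_6].
As a 27×18 matrix over Z this has rank 17, with invariant factors (1,1,1,1,1,1,1,1,1,1,1,1,1,1,1,1,1).

Computing H_k = (kernel of ∂_k) / (image of ∂_{k+1}):

  H_0: rank C_0 − rank ∂_1 = 9 − 8 = 1, and the invariant factors of ∂_1 are all 1, so H_0 = Z.
  H_1: rank ker ∂_1 − rank ∂_2 = (27 − 8) − 17 = 2, and the invariant factors of ∂_2 are all 1, so H_1 = Z^2.
  H_2: rank ker ∂_2 − rank ∂_3 = (18 − 17) − 0 = 1, and there is no ∂_3, so H_2 = Z.

(K is a triangulation of the torus T^2.)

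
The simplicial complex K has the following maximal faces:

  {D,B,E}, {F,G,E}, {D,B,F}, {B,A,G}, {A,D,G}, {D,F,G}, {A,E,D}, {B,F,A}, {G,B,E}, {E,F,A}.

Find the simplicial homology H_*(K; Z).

H_0 = Z,  H_1 = Z/2,  H_2 = 0.

Order the vertices as A < B < D < E < F < G. Listing each simplex with vertices in this order, K has dimension 2 with simplices:

  0-simplices (6): A, B, D, E, F, G
  1-simplices (15): AB, AD, AE, AF, AG, BD, BE, BF, BG, DE, DF, DG, EF, EG, FG
  2-simplices (10): ABF, ABG, ADE, ADG, AEF, BDE, BDF, BEG, DFG, EFG

giving chain groups C_0 ≅ Z^6, C_1 ≅ Z^15, C_2 ≅ Z^10.

Boundary ∂_1: C_1 → C_0 maps an edge to its endpoints' difference, ∂[p,q] = q − p.
The resulting 6×15 matrix has rank 5, and its Smith normal form has invariant factors (1,1,1,1,1).

The boundary map ∂_2: C_2 → C_1 sends each 2-simplex [p,q,r] to [q,r] − [p,r] + [p,q]. For instance
  ∂BDE = DE − BE + BD,
  ∂BEG = EG − BG + BE.
This gives a 15×10 integer matrix of rank 10; reducing to Smith normal form yields diagonal entries (1,1,1,1,1,1,1,1,1,2).

From H_k ≅ ker(∂_k) / im(∂_{k+1}) we obtain:

  H_0: rank C_0 − rank ∂_1 = 6 − 5 = 1, and the invariant factors of ∂_1 are all 1, so H_0 = Z.
  H_1: rank ker ∂_1 − rank ∂_2 = (15 − 5) − 10 = 0, and ∂_2 has invariant factor 2 > 1, so H_1 = Z/2.
  H_2: rank ker ∂_2 − rank ∂_3 = (10 − 10) − 0 = 0, and there is no ∂_3, so H_2 = 0.

(K is a triangulation of the real projective plane RP^2.)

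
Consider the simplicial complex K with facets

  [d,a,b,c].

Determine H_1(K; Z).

Take the total order a < b < c < d on the vertex set. Then K (dimension 3) consists of the simplices:

  0-simplices (4): a, b, c, d
  1-simplices (6): ab, ac, ad, bc, bd, cd
  2-simplices (4): abc, abd, acd, bcd
  3-simplices (1): abcd

so the chain groups are C_0 ≅ Z^4, C_1 ≅ Z^6, C_2 ≅ Z^4, C_3 ≅ Z^1.

∂_1: C_1 → C_0 maps an edge to its endpoints' difference, ∂[p,q] = q − p. For instance
  ∂ac = c − a.
This gives a 4×6 integer matrix of rank 3; reducing to Smith normal form yields diagonal entries (1,1,1).

The boundary map ∂_2: C_2 → C_1 acts by ∂[p,q,r] = [q,r] − [p,r] + [p,q]. For instance
  ∂acd = cd − ad + ac,
  ∂abc = bc − ac + ab.
As a 6×4 matrix over Z this has rank 3, with invariant factors (1,1,1).

Boundary ∂_3: C_3 → C_2 sends each 3-simplex σ to the alternating sum Σ_i (−1)^i (σ with its i-th vertex removed). For instance
  ∂abcd = bcd − acd + abd − abc.
The resulting 4×1 matrix has rank 1, and its Smith normal form has invariant factors (1).

From H_k ≅ ker(∂_k) / im(∂_{k+1}) we obtain:

  H_1: rank ker ∂_1 − rank ∂_2 = (6 − 3) − 3 = 0, and the invariant factors of ∂_2 are all 1, so H_1 ≅ 0.

H_1 ≅ 0.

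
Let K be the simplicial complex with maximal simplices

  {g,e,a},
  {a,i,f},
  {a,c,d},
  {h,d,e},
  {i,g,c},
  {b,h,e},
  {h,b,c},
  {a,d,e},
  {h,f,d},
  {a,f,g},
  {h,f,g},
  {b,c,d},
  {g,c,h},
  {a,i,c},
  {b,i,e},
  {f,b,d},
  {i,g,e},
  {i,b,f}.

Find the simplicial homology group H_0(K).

K has 9 vertices, 27 edges, 18 triangles.
rank ∂_0 = 0, rank ∂_1 = 8 ⇒ b_0 = 9 − 0 − 8 = 1; all invariant factors of ∂_1 are 1 so no torsion. So H_0 ≅ Z.

H_0 = Z.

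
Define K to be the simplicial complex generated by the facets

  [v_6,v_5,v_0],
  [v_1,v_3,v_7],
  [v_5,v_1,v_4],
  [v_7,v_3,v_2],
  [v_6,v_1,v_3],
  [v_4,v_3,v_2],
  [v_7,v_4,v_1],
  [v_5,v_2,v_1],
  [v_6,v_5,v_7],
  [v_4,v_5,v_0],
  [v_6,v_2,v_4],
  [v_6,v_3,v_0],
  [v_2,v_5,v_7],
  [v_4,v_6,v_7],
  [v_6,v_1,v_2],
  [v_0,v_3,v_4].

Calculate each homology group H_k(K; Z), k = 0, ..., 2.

H_0 = Z,  H_1 = Z^2,  H_2 = Z.

Fix the vertex order v_0 < v_1 < v_2 < v_3 < v_4 < v_5 < v_6 < v_7 and write every simplex with vertices in increasing order. Then dim K = 2 and the simplices of K are:

  0-simplices (8): [v_0], [v_1], [v_2], [v_3], [v_4], [v_5], [v_6], [v_7]
  1-simplices (24): (24 of them)
  2-simplices (16): (16 of them)

giving chain groups C_0 ≅ Z^8, C_1 ≅ Z^24, C_2 ≅ Z^16.

∂_1: C_1 → C_0 sends each edge [p,q] (with p < q) to q − p. For instance
  ∂[v_1,v_3] = [v_3] − [v_1].
This gives a 8×24 integer matrix of rank 7; reducing to Smith normal form yields diagonal entries (1,1,1,1,1,1,1).

The boundary map ∂_2: C_2 → C_1 sends each 2-simplex [p,q,r] to [q,r] − [p,r] + [p,q]. For instance
  ∂[v_1,v_4,v_5] = [v_4,v_5] − [v_1,v_5] + [v_1,v_4],
  ∂[v_2,v_4,v_6] = [v_4,v_6] − [v_2,v_6] + [v_2,v_4].
The resulting 24×16 matrix has rank 15, and its Smith normal form has invariant factors (1,1,1,1,1,1,1,1,1,1,1,1,1,1,1).

Computing H_k = (kernel of ∂_k) / (image of ∂_{k+1}):

  H_0: rank C_0 − rank ∂_1 = 8 − 7 = 1, and the invariant factors of ∂_1 are all 1, so H_0 = Z.
  H_1: rank ker ∂_1 − rank ∂_2 = (24 − 7) − 15 = 2, and the invariant factors of ∂_2 are all 1, so H_1 = Z^2.
  H_2: rank ker ∂_2 − rank ∂_3 = (16 − 15) − 0 = 1, and there is no ∂_3, so H_2 = Z.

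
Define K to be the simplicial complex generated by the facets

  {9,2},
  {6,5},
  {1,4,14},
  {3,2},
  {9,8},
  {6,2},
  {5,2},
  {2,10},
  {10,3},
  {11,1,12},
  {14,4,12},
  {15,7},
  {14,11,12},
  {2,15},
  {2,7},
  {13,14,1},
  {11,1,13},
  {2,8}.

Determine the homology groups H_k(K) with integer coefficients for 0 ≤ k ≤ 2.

Order the vertices as 1 < 2 < 3 < 4 < 5 < 6 < 7 < 8 < 9 < 10 < 11 < 12 < 13 < 14 < 15. Listing each simplex with vertices in this order, K has dimension 2 with simplices:

  0-simplices (15): [1], [2], [3], [4], [5], [6], [7], [8], [9], [10], [11], [12], [13], [14], [15]
  1-simplices (24): (24 of them)
  2-simplices (6): [1,4,14], [1,11,12], [1,11,13], [1,13,14], [4,12,14], [11,12,14]

Hence C_0 ≅ Z^15, C_1 ≅ Z^24, C_2 ≅ Z^6.

∂_1: C_1 → C_0 maps an edge to its endpoints' difference, ∂[p,q] = q − p. For instance
  ∂[2,10] = [10] − [2].
As a 15×24 matrix over Z this has rank 13, with invariant factors (1,1,1,1,1,1,1,1,1,1,1,1,1).

The boundary map ∂_2: C_2 → C_1 sends each 2-simplex [p,q,r] to [q,r] − [p,r] + [p,q]. For instance
  ∂[1,11,13] = [11,13] − [1,13] + [1,11],
  ∂[11,12,14] = [12,14] − [11,14] + [11,12].
The resulting 24×6 matrix has rank 6, and its Smith normal form has invariant factors (1,1,1,1,1,1).

From H_k ≅ ker(∂_k) / im(∂_{k+1}) we obtain:

  H_0: rank C_0 − rank ∂_1 = 15 − 13 = 2, and the invariant factors of ∂_1 are all 1, so H_0 = Z^2.
  H_1: rank ker ∂_1 − rank ∂_2 = (24 − 13) − 6 = 5, and the invariant factors of ∂_2 are all 1, so H_1 = Z^5.
  H_2: rank ker ∂_2 − rank ∂_3 = (6 − 6) − 0 = 0, and there is no ∂_3, so H_2 = 0.

As a check, the Euler characteristic is 15 − 24 + 6 = -3, which agrees with 2 − 5 + 0 = -3.

H_0 = Z^2,  H_1 = Z^5,  H_2 = 0.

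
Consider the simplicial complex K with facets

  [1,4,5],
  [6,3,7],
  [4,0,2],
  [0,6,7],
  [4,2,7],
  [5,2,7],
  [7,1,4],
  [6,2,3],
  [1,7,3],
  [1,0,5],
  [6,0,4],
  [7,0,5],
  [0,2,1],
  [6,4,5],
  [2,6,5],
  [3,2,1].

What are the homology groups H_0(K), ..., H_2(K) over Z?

K has 8 vertices, 24 edges, 16 triangles.
rank ∂_0 = 0, rank ∂_1 = 7 ⇒ b_0 = 8 − 0 − 7 = 1; all invariant factors of ∂_1 are 1 so no torsion. So H_0 ≅ Z.
rank ∂_1 = 7, rank ∂_2 = 15 ⇒ b_1 = 24 − 7 − 15 = 2; all invariant factors of ∂_2 are 1 so no torsion. So H_1 ≅ Z^2.
rank ∂_2 = 15, rank ∂_3 = 0 ⇒ b_2 = 16 − 15 − 0 = 1. So H_2 ≅ Z.

H_0 ≅ Z,  H_1 ≅ Z^2,  H_2 ≅ Z.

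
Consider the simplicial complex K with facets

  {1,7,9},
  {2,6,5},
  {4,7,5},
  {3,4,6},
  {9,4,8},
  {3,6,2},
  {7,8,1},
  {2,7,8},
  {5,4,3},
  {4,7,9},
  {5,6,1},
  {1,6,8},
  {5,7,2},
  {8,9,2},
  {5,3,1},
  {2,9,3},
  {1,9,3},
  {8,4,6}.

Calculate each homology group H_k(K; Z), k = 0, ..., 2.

Order the vertices as 1 < 2 < 3 < 4 < 5 < 6 < 7 < 8 < 9. Listing each simplex with vertices in this order, K has dimension 2 with simplices:

  0-simplices (9): [1], [2], [3], [4], [5], [6], [7], [8], [9]
  1-simplices (27): (27 of them)
  2-simplices (18): [1,3,5], [1,3,9], [1,5,6], [1,6,8], [1,7,8], [1,7,9], [2,3,6], [2,3,9], [2,5,6], [2,5,7], [2,7,8], [2,8,9], [3,4,5], [3,4,6], [4,5,7], [4,6,8], [4,7,9], [4,8,9]

giving chain groups C_0 ≅ Z^9, C_1 ≅ Z^27, C_2 ≅ Z^18.

The boundary map ∂_1: C_1 → C_0 is given by ∂[p,q] = [q] − [p].
As a 9×27 matrix over Z this has rank 8, with invariant factors (1,1,1,1,1,1,1,1).

Boundary ∂_2: C_2 → C_1 acts by ∂[p,q,r] = [q,r] − [p,r] + [p,q]. For instance
  ∂[3,4,6] = [4,6] − [3,6] + [3,4],
  ∂[4,7,9] = [7,9] − [4,9] + [4,7].
As a 27×18 matrix over Z this has rank 18, with invariant factors (1,1,1,1,1,1,1,1,1,1,1,1,1,1,1,1,1,2).

Now H_k = ker ∂_k / im ∂_{k+1}, so:

  H_0: rank C_0 − rank ∂_1 = 9 − 8 = 1, and the invariant factors of ∂_1 are all 1, so H_0 ≅ Z.
  H_1: rank ker ∂_1 − rank ∂_2 = (27 − 8) − 18 = 1, and ∂_2 has invariant factor 2 > 1, so H_1 ≅ Z ⊕ Z/2.
  H_2: rank ker ∂_2 − rank ∂_3 = (18 − 18) − 0 = 0, and there is no ∂_3, so H_2 ≅ 0.

(K is a triangulation of the Klein bottle.)

H_0 = Z,  H_1 = Z ⊕ Z/2,  H_2 = 0.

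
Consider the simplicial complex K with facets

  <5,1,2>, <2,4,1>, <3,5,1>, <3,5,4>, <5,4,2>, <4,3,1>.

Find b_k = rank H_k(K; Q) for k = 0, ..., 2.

b_0 = 1, b_1 = 0, b_2 = 1.

Fix the vertex order 1 < 2 < 3 < 4 < 5 and write every simplex with vertices in increasing order. Then dim K = 2 and the simplices of K are:

  0-simplices (5): [1], [2], [3], [4], [5]
  1-simplices (9): [1,2], [1,3], [1,4], [1,5], [2,4], [2,5], [3,4], [3,5], [4,5]
  2-simplices (6): [1,2,4], [1,2,5], [1,3,4], [1,3,5], [2,4,5], [3,4,5]

so the chain groups are C_0 ≅ Z^5, C_1 ≅ Z^9, C_2 ≅ Z^6.

The boundary map ∂_1: C_1 → C_0 sends each edge [p,q] (with p < q) to q − p.
The resulting 5×9 matrix has rank 4, and its Smith normal form has invariant factors (1,1,1,1).

Boundary ∂_2: C_2 → C_1 maps a triangle to the signed sum of its edges. For instance
  ∂[1,3,5] = [3,5] − [1,5] + [1,3],
  ∂[1,2,4] = [2,4] − [1,4] + [1,2].
The 9×6 boundary matrix has rank 5 and Smith normal form diag(1,1,1,1,1).

Now H_k = ker ∂_k / im ∂_{k+1}, so:

  H_0: rank C_0 − rank ∂_1 = 5 − 4 = 1, and the invariant factors of ∂_1 are all 1, so H_0 = Z.
  H_1: rank ker ∂_1 − rank ∂_2 = (9 − 4) − 5 = 0, and the invariant factors of ∂_2 are all 1, so H_1 = 0.
  H_2: rank ker ∂_2 − rank ∂_3 = (6 − 5) − 0 = 1, and there is no ∂_3, so H_2 = Z.

As a check, the Euler characteristic is 5 − 9 + 6 = 2, which agrees with 1 − 0 + 1 = 2.
(K is a triangulation of the 2-sphere S^2.)

Hence the Betti numbers are b_0 = 1, b_1 = 0, b_2 = 1.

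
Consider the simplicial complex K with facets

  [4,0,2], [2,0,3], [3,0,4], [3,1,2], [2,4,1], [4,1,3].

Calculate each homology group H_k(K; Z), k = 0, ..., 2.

H_0 = Z,  H_1 = 0,  H_2 = Z.

We work with the vertex ordering 0 < 1 < 2 < 3 < 4. The simplices of K, each written with vertices in increasing order, are:

  0-simplices (5): [0], [1], [2], [3], [4]
  1-simplices (9): [0,2], [0,3], [0,4], [1,2], [1,3], [1,4], [2,3], [2,4], [3,4]
  2-simplices (6): [0,2,3], [0,2,4], [0,3,4], [1,2,3], [1,2,4], [1,3,4]

Hence C_0 ≅ Z^5, C_1 ≅ Z^9, C_2 ≅ Z^6.

The boundary map ∂_1: C_1 → C_0 maps an edge to its endpoints' difference, ∂[p,q] = q − p.
This gives a 5×9 integer matrix of rank 4; reducing to Smith normal form yields diagonal entries (1,1,1,1).

The boundary map ∂_2: C_2 → C_1 sends each 2-simplex [p,q,r] to [q,r] − [p,r] + [p,q]. For instance
  ∂[1,2,4] = [2,4] − [1,4] + [1,2],
  ∂[1,2,3] = [2,3] − [1,3] + [1,2].
The resulting 9×6 matrix has rank 5, and its Smith normal form has invariant factors (1,1,1,1,1).

Now H_k = ker ∂_k / im ∂_{k+1}, so:

  H_0: rank C_0 − rank ∂_1 = 5 − 4 = 1, and the invariant factors of ∂_1 are all 1, so H_0 ≅ Z.
  H_1: rank ker ∂_1 − rank ∂_2 = (9 − 4) − 5 = 0, and the invariant factors of ∂_2 are all 1, so H_1 ≅ 0.
  H_2: rank ker ∂_2 − rank ∂_3 = (6 − 5) − 0 = 1, and there is no ∂_3, so H_2 ≅ Z.

As a check, the Euler characteristic is 5 − 9 + 6 = 2, which agrees with 1 − 0 + 1 = 2.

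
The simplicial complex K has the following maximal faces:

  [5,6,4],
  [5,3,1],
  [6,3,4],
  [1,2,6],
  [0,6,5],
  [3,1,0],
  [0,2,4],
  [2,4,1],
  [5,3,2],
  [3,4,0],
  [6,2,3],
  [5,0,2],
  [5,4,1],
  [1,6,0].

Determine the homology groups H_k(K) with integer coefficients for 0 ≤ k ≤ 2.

H_0 ≅ Z,  H_1 ≅ Z^2,  H_2 ≅ Z.

K has 7 vertices, 21 edges, 14 triangles.
rank ∂_0 = 0, rank ∂_1 = 6 ⇒ b_0 = 7 − 0 − 6 = 1; all invariant factors of ∂_1 are 1 so no torsion. So H_0 ≅ Z.
rank ∂_1 = 6, rank ∂_2 = 13 ⇒ b_1 = 21 − 6 − 13 = 2; all invariant factors of ∂_2 are 1 so no torsion. So H_1 ≅ Z^2.
rank ∂_2 = 13, rank ∂_3 = 0 ⇒ b_2 = 14 − 13 − 0 = 1. So H_2 ≅ Z.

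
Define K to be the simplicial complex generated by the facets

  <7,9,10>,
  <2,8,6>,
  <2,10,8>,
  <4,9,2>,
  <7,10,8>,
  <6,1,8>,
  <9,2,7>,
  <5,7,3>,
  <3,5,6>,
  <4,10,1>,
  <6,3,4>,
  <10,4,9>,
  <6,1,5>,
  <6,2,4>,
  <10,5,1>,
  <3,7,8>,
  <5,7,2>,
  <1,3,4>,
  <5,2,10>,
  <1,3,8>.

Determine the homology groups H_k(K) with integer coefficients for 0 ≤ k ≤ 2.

H_0 = Z,  H_1 = Z ⊕ Z/2,  H_2 = 0.

K has 10 vertices, 30 edges, 20 triangles.
rank ∂_0 = 0, rank ∂_1 = 9 ⇒ b_0 = 10 − 0 − 9 = 1; all invariant factors of ∂_1 are 1 so no torsion. So H_0 = Z.
rank ∂_1 = 9, rank ∂_2 = 20 ⇒ b_1 = 30 − 9 − 20 = 1; ∂_2 has invariant factor(s) [2] giving torsion. So H_1 = Z ⊕ Z/2.
rank ∂_2 = 20, rank ∂_3 = 0 ⇒ b_2 = 20 − 20 − 0 = 0. So H_2 = 0.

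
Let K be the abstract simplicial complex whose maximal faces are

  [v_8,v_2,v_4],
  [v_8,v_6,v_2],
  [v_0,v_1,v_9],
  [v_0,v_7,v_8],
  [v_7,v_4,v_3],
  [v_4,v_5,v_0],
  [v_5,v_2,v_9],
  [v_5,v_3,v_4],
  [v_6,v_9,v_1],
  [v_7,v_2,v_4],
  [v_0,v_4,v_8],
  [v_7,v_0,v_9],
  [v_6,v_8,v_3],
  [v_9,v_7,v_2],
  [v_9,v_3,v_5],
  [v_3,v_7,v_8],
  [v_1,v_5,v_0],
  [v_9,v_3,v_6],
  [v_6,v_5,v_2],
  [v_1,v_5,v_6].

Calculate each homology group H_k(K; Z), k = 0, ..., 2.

Fix the vertex order v_0 < v_1 < v_2 < v_3 < v_4 < v_5 < v_6 < v_7 < v_8 < v_9 and write every simplex with vertices in increasing order. Then dim K = 2 and the simplices of K are:

  0-simplices (10): [v_0], [v_1], [v_2], [v_3], [v_4], [v_5], [v_6], [v_7], [v_8], [v_9]
  1-simplices (30): (30 of them)
  2-simplices (20): (20 of them)

Hence C_0 ≅ Z^10, C_1 ≅ Z^30, C_2 ≅ Z^20.

The boundary map ∂_1: C_1 → C_0 sends each edge [p,q] (with p < q) to q − p. For instance
  ∂[v_2,v_9] = [v_9] − [v_2].
The 10×30 boundary matrix has rank 9 and Smith normal form diag(1,1,1,1,1,1,1,1,1).

The boundary map ∂_2: C_2 → C_1 acts by ∂[p,q,r] = [q,r] − [p,r] + [p,q]. For instance
  ∂[v_2,v_5,v_6] = [v_5,v_6] − [v_2,v_6] + [v_2,v_5],
  ∂[v_2,v_7,v_9] = [v_7,v_9] − [v_2,v_9] + [v_2,v_7].
The resulting 30×20 matrix has rank 20, and its Smith normal form has invariant factors (1,1,1,1,1,1,1,1,1,1,1,1,1,1,1,1,1,1,1,2).

Now H_k = ker ∂_k / im ∂_{k+1}, so:

  H_0: rank C_0 − rank ∂_1 = 10 − 9 = 1, and the invariant factors of ∂_1 are all 1, so H_0 = Z.
  H_1: rank ker ∂_1 − rank ∂_2 = (30 − 9) − 20 = 1, and ∂_2 has invariant factor 2 > 1, so H_1 = Z ⊕ Z/2Z.
  H_2: rank ker ∂_2 − rank ∂_3 = (20 − 20) − 0 = 0, and there is no ∂_3, so H_2 = 0.

H_0 ≅ Z,  H_1 ≅ Z ⊕ Z/2Z,  H_2 = 0.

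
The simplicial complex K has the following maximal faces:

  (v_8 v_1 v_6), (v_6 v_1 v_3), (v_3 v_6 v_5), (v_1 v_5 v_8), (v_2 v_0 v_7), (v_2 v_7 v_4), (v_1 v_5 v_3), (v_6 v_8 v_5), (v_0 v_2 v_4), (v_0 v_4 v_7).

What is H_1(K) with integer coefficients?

Fix the vertex order v_0 < v_1 < v_2 < v_3 < v_4 < v_5 < v_6 < v_7 < v_8 and write every simplex with vertices in increasing order. Then dim K = 2 and the simplices of K are:

  0-simplices (9): [v_0], [v_1], [v_2], [v_3], [v_4], [v_5], [v_6], [v_7], [v_8]
  1-simplices (15): (15 of them)
  2-simplices (10): [v_0,v_2,v_4], [v_0,v_2,v_7], [v_0,v_4,v_7], [v_1,v_3,v_5], [v_1,v_3,v_6], [v_1,v_5,v_8], [v_1,v_6,v_8], [v_2,v_4,v_7], [v_3,v_5,v_6], [v_5,v_6,v_8]

so the chain groups are C_0 ≅ Z^9, C_1 ≅ Z^15, C_2 ≅ Z^10.

The boundary map ∂_1: C_1 → C_0 is given by ∂[p,q] = [q] − [p].
As a 9×15 matrix over Z this has rank 7, with invariant factors (1,1,1,1,1,1,1).

∂_2: C_2 → C_1 acts by ∂[p,q,r] = [q,r] − [p,r] + [p,q]. For instance
  ∂[v_2,v_4,v_7] = [v_4,v_7] − [v_2,v_7] + [v_2,v_4],
  ∂[v_5,v_6,v_8] = [v_6,v_8] − [v_5,v_8] + [v_5,v_6].
The 15×10 boundary matrix has rank 8 and Smith normal form diag(1,1,1,1,1,1,1,1).

Computing H_k = (kernel of ∂_k) / (image of ∂_{k+1}):

  H_1: rank ker ∂_1 − rank ∂_2 = (15 − 7) − 8 = 0, and the invariant factors of ∂_2 are all 1, so H_1 ≅ 0.

(K is a triangulation of the disjoint union of the 2-sphere S^2 and the 2-sphere S^2.)

H_1 ≅ 0.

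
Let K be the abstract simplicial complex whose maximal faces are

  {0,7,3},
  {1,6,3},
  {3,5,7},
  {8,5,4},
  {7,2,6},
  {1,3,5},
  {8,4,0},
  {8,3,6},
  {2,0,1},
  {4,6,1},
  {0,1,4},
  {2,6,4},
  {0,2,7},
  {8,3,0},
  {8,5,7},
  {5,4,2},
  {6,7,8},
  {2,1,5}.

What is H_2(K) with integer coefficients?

Order the vertices as 0 < 1 < 2 < 3 < 4 < 5 < 6 < 7 < 8. Listing each simplex with vertices in this order, K has dimension 2 with simplices:

  0-simplices (9): [0], [1], [2], [3], [4], [5], [6], [7], [8]
  1-simplices (27): (27 of them)
  2-simplices (18): [0,1,2], [0,1,4], [0,2,7], [0,3,7], [0,3,8], [0,4,8], [1,2,5], [1,3,5], [1,3,6], [1,4,6], [2,4,5], [2,4,6], [2,6,7], [3,5,7], [3,6,8], [4,5,8], [5,7,8], [6,7,8]

so the chain groups are C_0 ≅ Z^9, C_1 ≅ Z^27, C_2 ≅ Z^18.

Boundary ∂_1: C_1 → C_0 is given by ∂[p,q] = [q] − [p]. For instance
  ∂[1,3] = [3] − [1].
The 9×27 boundary matrix has rank 8 and Smith normal form diag(1,1,1,1,1,1,1,1).

Boundary ∂_2: C_2 → C_1 sends each 2-simplex [p,q,r] to [q,r] − [p,r] + [p,q]. For instance
  ∂[1,3,5] = [3,5] − [1,5] + [1,3],
  ∂[0,3,8] = [3,8] − [0,8] + [0,3].
The 27×18 boundary matrix has rank 18 and Smith normal form diag(1,1,1,1,1,1,1,1,1,1,1,1,1,1,1,1,1,2).

From H_k ≅ ker(∂_k) / im(∂_{k+1}) we obtain:

  H_2: rank ker ∂_2 − rank ∂_3 = (18 − 18) − 0 = 0, and there is no ∂_3, so H_2 ≅ 0.

(K is a triangulation of the Klein bottle.)

H_2 = 0.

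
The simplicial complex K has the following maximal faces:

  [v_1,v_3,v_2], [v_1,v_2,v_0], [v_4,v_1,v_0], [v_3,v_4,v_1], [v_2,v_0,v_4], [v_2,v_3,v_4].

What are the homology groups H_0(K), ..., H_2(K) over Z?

Order the vertices as v_0 < v_1 < v_2 < v_3 < v_4. Listing each simplex with vertices in this order, K has dimension 2 with simplices:

  0-simplices (5): [v_0], [v_1], [v_2], [v_3], [v_4]
  1-simplices (9): [v_0,v_1], [v_0,v_2], [v_0,v_4], [v_1,v_2], [v_1,v_3], [v_1,v_4], [v_2,v_3], [v_2,v_4], [v_3,v_4]
  2-simplices (6): [v_0,v_1,v_2], [v_0,v_1,v_4], [v_0,v_2,v_4], [v_1,v_2,v_3], [v_1,v_3,v_4], [v_2,v_3,v_4]

giving chain groups C_0 ≅ Z^5, C_1 ≅ Z^9, C_2 ≅ Z^6.

∂_1: C_1 → C_0 sends each edge [p,q] (with p < q) to q − p. For instance
  ∂[v_1,v_2] = [v_2] − [v_1].
The resulting 5×9 matrix has rank 4, and its Smith normal form has invariant factors (1,1,1,1).

The boundary map ∂_2: C_2 → C_1 sends each 2-simplex [p,q,r] to [q,r] − [p,r] + [p,q]. For instance
  ∂[v_1,v_2,v_3] = [v_2,v_3] − [v_1,v_3] + [v_1,v_2],
  ∂[v_0,v_1,v_2] = [v_1,v_2] − [v_0,v_2] + [v_0,v_1].
As a 9×6 matrix over Z this has rank 5, with invariant factors (1,1,1,1,1).

From H_k ≅ ker(∂_k) / im(∂_{k+1}) we obtain:

  H_0: rank C_0 − rank ∂_1 = 5 − 4 = 1, and the invariant factors of ∂_1 are all 1, so H_0 = Z.
  H_1: rank ker ∂_1 − rank ∂_2 = (9 − 4) − 5 = 0, and the invariant factors of ∂_2 are all 1, so H_1 = 0.
  H_2: rank ker ∂_2 − rank ∂_3 = (6 − 5) − 0 = 1, and there is no ∂_3, so H_2 = Z.

H_0 ≅ Z,  H_1 = 0,  H_2 ≅ Z.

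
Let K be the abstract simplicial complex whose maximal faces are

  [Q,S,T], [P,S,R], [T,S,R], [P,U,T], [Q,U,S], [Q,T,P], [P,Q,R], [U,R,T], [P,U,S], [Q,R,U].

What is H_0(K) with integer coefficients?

Order the vertices as P < Q < R < S < T < U. Listing each simplex with vertices in this order, K has dimension 2 with simplices:

  0-simplices (6): P, Q, R, S, T, U
  1-simplices (15): PQ, PR, PS, PT, PU, QR, QS, QT, QU, RS, RT, RU, ST, SU, TU
  2-simplices (10): PQR, PQT, PRS, PSU, PTU, QRU, QST, QSU, RST, RTU

giving chain groups C_0 ≅ Z^6, C_1 ≅ Z^15, C_2 ≅ Z^10.

Boundary ∂_1: C_1 → C_0 maps an edge to its endpoints' difference, ∂[p,q] = q − p. For instance
  ∂RT = T − R.
This gives a 6×15 integer matrix of rank 5; reducing to Smith normal form yields diagonal entries (1,1,1,1,1).

Boundary ∂_2: C_2 → C_1 maps a triangle to the signed sum of its edges. For instance
  ∂RST = ST − RT + RS,
  ∂PTU = TU − PU + PT.
The resulting 15×10 matrix has rank 10, and its Smith normal form has invariant factors (1,1,1,1,1,1,1,1,1,2).

Computing H_k = (kernel of ∂_k) / (image of ∂_{k+1}):

  H_0: rank C_0 − rank ∂_1 = 6 − 5 = 1, and the invariant factors of ∂_1 are all 1, so H_0 ≅ Z.

(K is a triangulation of the real projective plane RP^2.)

H_0 ≅ Z.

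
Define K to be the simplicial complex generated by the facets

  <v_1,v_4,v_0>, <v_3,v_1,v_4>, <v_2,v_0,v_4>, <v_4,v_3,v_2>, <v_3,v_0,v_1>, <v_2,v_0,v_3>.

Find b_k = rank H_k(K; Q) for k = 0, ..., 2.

b_0 = 1, b_1 = 0, b_2 = 1.

Fix the vertex order v_0 < v_1 < v_2 < v_3 < v_4 and write every simplex with vertices in increasing order. Then dim K = 2 and the simplices of K are:

  0-simplices (5): [v_0], [v_1], [v_2], [v_3], [v_4]
  1-simplices (9): [v_0,v_1], [v_0,v_2], [v_0,v_3], [v_0,v_4], [v_1,v_3], [v_1,v_4], [v_2,v_3], [v_2,v_4], [v_3,v_4]
  2-simplices (6): [v_0,v_1,v_3], [v_0,v_1,v_4], [v_0,v_2,v_3], [v_0,v_2,v_4], [v_1,v_3,v_4], [v_2,v_3,v_4]

so the chain groups are C_0 ≅ Z^5, C_1 ≅ Z^9, C_2 ≅ Z^6.

Boundary ∂_1: C_1 → C_0 is given by ∂[p,q] = [q] − [p].
The 5×9 boundary matrix has rank 4 and Smith normal form diag(1,1,1,1).

The boundary map ∂_2: C_2 → C_1 sends each 2-simplex [p,q,r] to [q,r] − [p,r] + [p,q]. For instance
  ∂[v_0,v_1,v_4] = [v_1,v_4] − [v_0,v_4] + [v_0,v_1],
  ∂[v_0,v_2,v_3] = [v_2,v_3] − [v_0,v_3] + [v_0,v_2].
As a 9×6 matrix over Z this has rank 5, with invariant factors (1,1,1,1,1).

From H_k ≅ ker(∂_k) / im(∂_{k+1}) we obtain:

  H_0: rank C_0 − rank ∂_1 = 5 − 4 = 1, and the invariant factors of ∂_1 are all 1, so H_0 ≅ Z.
  H_1: rank ker ∂_1 − rank ∂_2 = (9 − 4) − 5 = 0, and the invariant factors of ∂_2 are all 1, so H_1 ≅ 0.
  H_2: rank ker ∂_2 − rank ∂_3 = (6 − 5) − 0 = 1, and there is no ∂_3, so H_2 ≅ Z.

(K is a triangulation of the 2-sphere S^2.)

Hence the Betti numbers are b_0 = 1, b_1 = 0, b_2 = 1.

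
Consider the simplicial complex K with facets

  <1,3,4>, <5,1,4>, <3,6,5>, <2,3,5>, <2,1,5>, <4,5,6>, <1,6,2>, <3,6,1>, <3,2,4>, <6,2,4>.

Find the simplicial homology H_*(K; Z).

K has 6 vertices, 15 edges, 10 triangles.
rank ∂_0 = 0, rank ∂_1 = 5 ⇒ b_0 = 6 − 0 − 5 = 1; all invariant factors of ∂_1 are 1 so no torsion. So H_0 ≅ Z.
rank ∂_1 = 5, rank ∂_2 = 10 ⇒ b_1 = 15 − 5 − 10 = 0; ∂_2 has invariant factor(s) [2] giving torsion. So H_1 ≅ Z/2Z.
rank ∂_2 = 10, rank ∂_3 = 0 ⇒ b_2 = 10 − 10 − 0 = 0. So H_2 ≅ 0.

H_0 ≅ Z,  H_1 ≅ Z/2Z,  H_2 = 0.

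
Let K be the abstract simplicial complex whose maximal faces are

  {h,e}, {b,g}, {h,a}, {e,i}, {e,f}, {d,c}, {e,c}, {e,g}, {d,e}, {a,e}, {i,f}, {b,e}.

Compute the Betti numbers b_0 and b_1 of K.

b_0 = 1, b_1 = 4.

K has 9 vertices, 12 edges.
rank ∂_0 = 0, rank ∂_1 = 8 ⇒ b_0 = 9 − 0 − 8 = 1; all invariant factors of ∂_1 are 1 so no torsion. So H_0 = Z.
rank ∂_1 = 8, rank ∂_2 = 0 ⇒ b_1 = 12 − 8 − 0 = 4. So H_1 = Z^4.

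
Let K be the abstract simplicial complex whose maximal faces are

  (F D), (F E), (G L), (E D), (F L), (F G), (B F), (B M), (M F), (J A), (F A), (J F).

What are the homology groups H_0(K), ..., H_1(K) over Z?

H_0 = Z,  H_1 = Z^4.

Take the total order A < B < D < E < F < G < J < L < M on the vertex set. Then K (dimension 1) consists of the simplices:

  0-simplices (9): A, B, D, E, F, G, J, L, M
  1-simplices (12): AF, AJ, BF, BM, DE, DF, EF, FG, FJ, FL, FM, GL

giving chain groups C_0 ≅ Z^9, C_1 ≅ Z^12.

The boundary map ∂_1: C_1 → C_0 is given by ∂[p,q] = [q] − [p].
As a 9×12 matrix over Z this has rank 8, with invariant factors (1,1,1,1,1,1,1,1).

Reading off H_k = ker ∂_k / im ∂_{k+1}:

  H_0: rank C_0 − rank ∂_1 = 9 − 8 = 1, and the invariant factors of ∂_1 are all 1, so H_0 ≅ Z.
  H_1: rank ker ∂_1 − rank ∂_2 = (12 − 8) − 0 = 4, and there is no ∂_2, so H_1 ≅ Z^4.

As a check, the Euler characteristic is 9 − 12 = -3, which agrees with 1 − 4 = -3.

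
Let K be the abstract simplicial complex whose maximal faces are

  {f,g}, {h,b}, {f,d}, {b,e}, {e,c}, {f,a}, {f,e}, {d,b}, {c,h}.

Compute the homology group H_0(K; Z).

H_0 = Z.

Fix the vertex order a < b < c < d < e < f < g < h and write every simplex with vertices in increasing order. Then dim K = 1 and the simplices of K are:

  0-simplices (8): a, b, c, d, e, f, g, h
  1-simplices (9): af, bd, be, bh, ce, ch, df, ef, fg

so the chain groups are C_0 ≅ Z^8, C_1 ≅ Z^9.

Boundary ∂_1: C_1 → C_0 maps an edge to its endpoints' difference, ∂[p,q] = q − p. For instance
  ∂af = f − a.
The resulting 8×9 matrix has rank 7, and its Smith normal form has invariant factors (1,1,1,1,1,1,1).

Computing H_k = (kernel of ∂_k) / (image of ∂_{k+1}):

  H_0: rank C_0 − rank ∂_1 = 8 − 7 = 1, and the invariant factors of ∂_1 are all 1, so H_0 = Z.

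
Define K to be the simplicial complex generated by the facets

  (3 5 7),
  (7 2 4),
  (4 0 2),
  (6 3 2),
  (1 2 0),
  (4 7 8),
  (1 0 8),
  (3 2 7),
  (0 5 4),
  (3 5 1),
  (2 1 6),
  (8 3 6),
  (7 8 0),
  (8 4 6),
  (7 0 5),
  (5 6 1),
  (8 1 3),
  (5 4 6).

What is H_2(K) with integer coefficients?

We work with the vertex ordering 0 < 1 < 2 < 3 < 4 < 5 < 6 < 7 < 8. The simplices of K, each written with vertices in increasing order, are:

  0-simplices (9): [0], [1], [2], [3], [4], [5], [6], [7], [8]
  1-simplices (27): (27 of them)
  2-simplices (18): [0,1,2], [0,1,8], [0,2,4], [0,4,5], [0,5,7], [0,7,8], [1,2,6], [1,3,5], [1,3,8], [1,5,6], [2,3,6], [2,3,7], [2,4,7], [3,5,7], [3,6,8], [4,5,6], [4,6,8], [4,7,8]

Hence C_0 ≅ Z^9, C_1 ≅ Z^27, C_2 ≅ Z^18.

∂_1: C_1 → C_0 sends each edge [p,q] (with p < q) to q − p.
This gives a 9×27 integer matrix of rank 8; reducing to Smith normal form yields diagonal entries (1,1,1,1,1,1,1,1).

∂_2: C_2 → C_1 acts by ∂[p,q,r] = [q,r] − [p,r] + [p,q]. For instance
  ∂[1,2,6] = [2,6] − [1,6] + [1,2],
  ∂[0,1,8] = [1,8] − [0,8] + [0,1].
As a 27×18 matrix over Z this has rank 18, with invariant factors (1,1,1,1,1,1,1,1,1,1,1,1,1,1,1,1,1,2).

Now H_k = ker ∂_k / im ∂_{k+1}, so:

  H_2: rank ker ∂_2 − rank ∂_3 = (18 − 18) − 0 = 0, and there is no ∂_3, so H_2 ≅ 0.

(K is a triangulation of the Klein bottle.)

H_2 ≅ 0.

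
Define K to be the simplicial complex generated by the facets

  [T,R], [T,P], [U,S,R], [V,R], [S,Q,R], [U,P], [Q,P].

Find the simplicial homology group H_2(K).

H_2 = 0.

Fix the vertex order P < Q < R < S < T < U < V and write every simplex with vertices in increasing order. Then dim K = 2 and the simplices of K are:

  0-simplices (7): P, Q, R, S, T, U, V
  1-simplices (10): PQ, PT, PU, QR, QS, RS, RT, RU, RV, SU
  2-simplices (2): QRS, RSU

so the chain groups are C_0 ≅ Z^7, C_1 ≅ Z^10, C_2 ≅ Z^2.

The boundary map ∂_1: C_1 → C_0 maps an edge to its endpoints' difference, ∂[p,q] = q − p. For instance
  ∂PQ = Q − P.
This gives a 7×10 integer matrix of rank 6; reducing to Smith normal form yields diagonal entries (1,1,1,1,1,1).

∂_2: C_2 → C_1 maps a triangle to the signed sum of its edges. For instance
  ∂RSU = SU − RU + RS,
  ∂QRS = RS − QS + QR.
As a 10×2 matrix over Z this has rank 2, with invariant factors (1,1).

From H_k ≅ ker(∂_k) / im(∂_{k+1}) we obtain:

  H_2: rank ker ∂_2 − rank ∂_3 = (2 − 2) − 0 = 0, and there is no ∂_3, so H_2 ≅ 0.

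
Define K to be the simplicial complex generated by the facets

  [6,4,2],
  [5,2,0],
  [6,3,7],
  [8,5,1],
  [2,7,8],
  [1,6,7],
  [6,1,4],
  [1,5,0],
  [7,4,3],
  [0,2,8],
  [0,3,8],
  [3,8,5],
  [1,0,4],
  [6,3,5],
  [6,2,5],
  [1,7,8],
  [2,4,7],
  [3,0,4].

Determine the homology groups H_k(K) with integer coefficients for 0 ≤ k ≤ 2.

H_0 ≅ Z,  H_1 ≅ Z ⊕ Z/2,  H_2 = 0.

K has 9 vertices, 27 edges, 18 triangles.
rank ∂_0 = 0, rank ∂_1 = 8 ⇒ b_0 = 9 − 0 − 8 = 1; all invariant factors of ∂_1 are 1 so no torsion. So H_0 = Z.
rank ∂_1 = 8, rank ∂_2 = 18 ⇒ b_1 = 27 − 8 − 18 = 1; ∂_2 has invariant factor(s) [2] giving torsion. So H_1 = Z ⊕ Z/2.
rank ∂_2 = 18, rank ∂_3 = 0 ⇒ b_2 = 18 − 18 − 0 = 0. So H_2 = 0.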